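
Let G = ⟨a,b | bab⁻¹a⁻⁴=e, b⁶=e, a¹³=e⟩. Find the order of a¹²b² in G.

Compute successive powers until reaching e:
  (a¹²b²)¹ = a¹²b², (a¹²b²)² = a⁹b⁴, (a¹²b²)³ = e.
The smallest positive k with (a¹²b²)ᵏ = e is 3.

Answer: 3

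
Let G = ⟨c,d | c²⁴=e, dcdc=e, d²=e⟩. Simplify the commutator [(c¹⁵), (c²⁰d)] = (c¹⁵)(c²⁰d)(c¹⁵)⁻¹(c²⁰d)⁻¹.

[(c¹⁵), (c²⁰d)] = (c¹⁵)·(c²⁰d)·(c¹⁵)⁻¹·(c²⁰d)⁻¹.
  (c¹⁵) · (c²⁰d) = c¹¹d
  (c¹¹d) · (c⁹) = c²d
  (c²d) · (c²⁰d) = c⁶

Answer: c⁶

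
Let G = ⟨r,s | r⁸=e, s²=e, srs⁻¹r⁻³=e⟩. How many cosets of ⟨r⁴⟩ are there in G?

First find ord(r⁴) by computing successive powers:
  (r⁴)¹ = r⁴, (r⁴)² = e.
So |⟨r⁴⟩| = ord(r⁴) = 2. With |G| = 16, by Lagrange [G : ⟨r⁴⟩] = 16/2 = 8.

Answer: 8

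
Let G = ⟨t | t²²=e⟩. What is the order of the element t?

Compute successive powers until reaching e:
  t¹ = t, t² = t², t³ = t³, t⁴ = t⁴, t⁵ = t⁵, t⁶ = t⁶, t⁷ = t⁷, t⁸ = t⁸, t⁹ = t⁹, t¹⁰ = t¹⁰, t¹¹ = t¹¹, t¹² = t¹², t¹³ = t¹³, t¹⁴ = t¹⁴, t¹⁵ = t¹⁵, t¹⁶ = t¹⁶, t¹⁷ = t¹⁷, t¹⁸ = t¹⁸, t¹⁹ = t¹⁹, t²⁰ = t²⁰, t²¹ = t²¹, t²² = e.
The smallest positive k with tᵏ = e is 22.

Answer: 22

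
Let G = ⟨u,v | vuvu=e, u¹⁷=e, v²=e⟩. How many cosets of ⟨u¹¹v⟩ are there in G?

First find ord(u¹¹v) by computing successive powers:
  (u¹¹v)¹ = u¹¹v, (u¹¹v)² = e.
So |⟨u¹¹v⟩| = ord(u¹¹v) = 2. With |G| = 34, by Lagrange [G : ⟨u¹¹v⟩] = 34/2 = 17.

Answer: 17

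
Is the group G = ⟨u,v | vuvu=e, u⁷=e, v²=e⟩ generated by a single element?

Every cyclic group is abelian. But u·v = uv while v·u = u⁶v, so u·v ≠ v·u and G is not abelian. Hence G is not cyclic.

Answer: No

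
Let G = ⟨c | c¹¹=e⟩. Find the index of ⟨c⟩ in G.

First find ord(c) by computing successive powers:
  c¹ = c, c² = c², c³ = c³, c⁴ = c⁴, c⁵ = c⁵, c⁶ = c⁶, c⁷ = c⁷, c⁸ = c⁸, c⁹ = c⁹, c¹⁰ = c¹⁰, c¹¹ = e.
So |⟨c⟩| = ord(c) = 11. With |G| = 11, by Lagrange [G : ⟨c⟩] = 11/11 = 1.

Answer: 1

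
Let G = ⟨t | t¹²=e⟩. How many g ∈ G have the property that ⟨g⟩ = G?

G is cyclic of order 12. An element generates G iff its order is 12, and a cyclic group of order 12 has exactly φ(12) = 4 such elements.

Answer: 4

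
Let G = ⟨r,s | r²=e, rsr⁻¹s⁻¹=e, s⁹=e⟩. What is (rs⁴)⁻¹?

The order of (rs⁴) is 18 (smallest k with (rs⁴)ᵏ = e), so (rs⁴)⁻¹ = (rs⁴)¹⁷ = rs⁵.
Check: (rs⁴) · (rs⁵) → (rs⁴) · r = s⁴;   (s⁴) · s⁵ = e, giving e as required.

Answer: rs⁵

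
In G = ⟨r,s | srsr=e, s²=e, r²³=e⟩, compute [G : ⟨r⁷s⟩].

First find ord(r⁷s) by computing successive powers:
  (r⁷s)¹ = r⁷s, (r⁷s)² = e.
So |⟨r⁷s⟩| = ord(r⁷s) = 2. With |G| = 46, by Lagrange [G : ⟨r⁷s⟩] = 46/2 = 23.

Answer: 23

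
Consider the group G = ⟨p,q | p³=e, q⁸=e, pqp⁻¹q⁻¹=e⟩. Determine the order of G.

Enumerate words in the generators, reducing via the relations: the distinct elements are
  {e, p, q, pq, p², q², q³, q⁴, q⁵, q⁶, q⁷, pq², pq³, pq⁴, pq⁵, pq⁶, pq⁷, p²q, p²q², p²q³, p²q⁴, p²q⁵, p²q⁶, p²q⁷}.
No further products give new elements, so |G| = 24.

Answer: 24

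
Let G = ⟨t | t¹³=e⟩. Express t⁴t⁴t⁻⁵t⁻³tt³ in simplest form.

Multiply left to right, reducing at each step:
  (t⁴) · t⁴ = t⁸
  (t⁸) · t⁻⁵ = t³
  (t³) · t⁻³ = e
  e · t = t
  t · t³ = t⁴

Answer: t⁴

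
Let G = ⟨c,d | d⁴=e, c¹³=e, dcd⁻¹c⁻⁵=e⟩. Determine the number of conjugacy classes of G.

The conjugacy classes (representative and size) are:
  [e] (size 1), [c] (size 4), [c²] (size 4), [c⁹] (size 4), [c¹²d] (size 13), [c⁴d²] (size 13), [c¹²d³] (size 13).
Class equation: 1 + 4 + 4 + 4 + 13 + 13 + 13 = 52 = |G|. So G has 7 conjugacy classes.

Answer: 7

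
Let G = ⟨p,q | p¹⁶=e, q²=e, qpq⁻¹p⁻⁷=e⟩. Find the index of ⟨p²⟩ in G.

First find ord(p²) by computing successive powers:
  (p²)¹ = p², (p²)² = p⁴, (p²)³ = p⁶, (p²)⁴ = p⁸, (p²)⁵ = p¹⁰, (p²)⁶ = p¹², (p²)⁷ = p¹⁴, (p²)⁸ = e.
So |⟨p²⟩| = ord(p²) = 8. With |G| = 32, by Lagrange [G : ⟨p²⟩] = 32/8 = 4.

Answer: 4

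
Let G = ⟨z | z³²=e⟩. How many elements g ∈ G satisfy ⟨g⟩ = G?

G is cyclic of order 32. An element generates G iff its order is 32, and a cyclic group of order 32 has exactly φ(32) = 16 such elements.

Answer: 16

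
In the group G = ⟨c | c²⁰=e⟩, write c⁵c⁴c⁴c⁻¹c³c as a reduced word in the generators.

Multiply left to right, reducing at each step:
  (c⁵) · c⁴ = c⁹
  (c⁹) · c⁴ = c¹³
  (c¹³) · c⁻¹ = c¹²
  (c¹²) · c³ = c¹⁵
  (c¹⁵) · c = c¹⁶

Answer: c¹⁶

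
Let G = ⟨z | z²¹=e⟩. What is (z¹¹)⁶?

Compute successive powers of (z¹¹), reducing at each step:
  (z¹¹)²: (z¹¹) · z¹¹ = z
  (z¹¹)³: z · z¹¹ = z¹²
  (z¹¹)⁴: (z¹²) · z¹¹ = z²
  (z¹¹)⁵: (z²) · z¹¹ = z¹³
  (z¹¹)⁶: (z¹³) · z¹¹ = z³

Answer: z³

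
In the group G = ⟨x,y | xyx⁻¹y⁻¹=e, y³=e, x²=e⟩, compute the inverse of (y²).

The order of (y²) is 3 (smallest k with (y²)ᵏ = e), so (y²)⁻¹ = (y²)² = y.
Check: (y²) · y → (y²) · y = e, giving e as required.

Answer: y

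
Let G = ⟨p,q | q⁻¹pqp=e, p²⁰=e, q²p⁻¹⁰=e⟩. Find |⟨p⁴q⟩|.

|⟨p⁴q⟩| equals the order of p⁴q. Compute successive powers until reaching e:
  (p⁴q)¹ = p⁴q, (p⁴q)² = p¹⁰, (p⁴q)³ = p⁴q⁻¹, (p⁴q)⁴ = e.
The smallest positive k with (p⁴q)ᵏ = e is 4, so |⟨p⁴q⟩| = 4.

Answer: 4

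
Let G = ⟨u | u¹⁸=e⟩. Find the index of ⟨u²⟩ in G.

First find ord(u²) by computing successive powers:
  (u²)¹ = u², (u²)² = u⁴, (u²)³ = u⁶, (u²)⁴ = u⁸, (u²)⁵ = u¹⁰, (u²)⁶ = u¹², (u²)⁷ = u¹⁴, (u²)⁸ = u¹⁶, (u²)⁹ = e.
So |⟨u²⟩| = ord(u²) = 9. With |G| = 18, by Lagrange [G : ⟨u²⟩] = 18/9 = 2.

Answer: 2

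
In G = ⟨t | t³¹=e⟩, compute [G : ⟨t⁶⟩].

First find ord(t⁶) by computing successive powers:
  (t⁶)¹ = t⁶, (t⁶)² = t¹², (t⁶)³ = t¹⁸, (t⁶)⁴ = t²⁴, (t⁶)⁵ = t³⁰, (t⁶)⁶ = t⁵, (t⁶)⁷ = t¹¹, (t⁶)⁸ = t¹⁷, (t⁶)⁹ = t²³, (t⁶)¹⁰ = t²⁹, (t⁶)¹¹ = t⁴, (t⁶)¹² = t¹⁰, (t⁶)¹³ = t¹⁶, (t⁶)¹⁴ = t²², (t⁶)¹⁵ = t²⁸, (t⁶)¹⁶ = t³, (t⁶)¹⁷ = t⁹, (t⁶)¹⁸ = t¹⁵, (t⁶)¹⁹ = t²¹, (t⁶)²⁰ = t²⁷, (t⁶)²¹ = t², (t⁶)²² = t⁸, (t⁶)²³ = t¹⁴, (t⁶)²⁴ = t²⁰, (t⁶)²⁵ = t²⁶, (t⁶)²⁶ = t, (t⁶)²⁷ = t⁷, (t⁶)²⁸ = t¹³, (t⁶)²⁹ = t¹⁹, (t⁶)³⁰ = t²⁵, (t⁶)³¹ = e.
So |⟨t⁶⟩| = ord(t⁶) = 31. With |G| = 31, by Lagrange [G : ⟨t⁶⟩] = 31/31 = 1.

Answer: 1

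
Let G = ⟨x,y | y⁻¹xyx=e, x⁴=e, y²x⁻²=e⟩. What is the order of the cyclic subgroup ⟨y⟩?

|⟨y⟩| equals the order of y. Compute successive powers until reaching e:
  y¹ = y, y² = x², y³ = y⁻¹, y⁴ = e.
The smallest positive k with yᵏ = e is 4, so |⟨y⟩| = 4.

Answer: 4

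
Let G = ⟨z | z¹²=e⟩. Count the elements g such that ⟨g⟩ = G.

G is cyclic of order 12. An element generates G iff its order is 12, and a cyclic group of order 12 has exactly φ(12) = 4 such elements.

Answer: 4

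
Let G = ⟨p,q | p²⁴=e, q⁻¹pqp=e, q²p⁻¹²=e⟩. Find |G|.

Enumerate words in the generators, reducing via the relations: the distinct elements are
  {e, p, q, pq, p², p³, p⁴, p⁵, p⁶, p⁷, p⁸, p⁹, p²q, p²², p²³, p²¹, p²⁰, p³q, p¹², p¹³, p¹¹, p¹⁰, p¹⁴, p¹⁵, p¹⁶, p¹⁷, p¹⁸, p¹⁹, p⁴q, p⁵q, p⁶q, p⁷q, p⁸q, p⁹q, q⁻¹, pq⁻¹, p¹¹q, p¹⁰q, p²q⁻¹, p³q⁻¹, p⁴q⁻¹, p⁵q⁻¹, p⁶q⁻¹, p⁷q⁻¹, p⁸q⁻¹, p⁹q⁻¹, p¹¹q⁻¹, p¹⁰q⁻¹}.
No further products give new elements, so |G| = 48.

Answer: 48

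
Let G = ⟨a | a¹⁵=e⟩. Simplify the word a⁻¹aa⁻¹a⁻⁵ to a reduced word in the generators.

Multiply left to right, reducing at each step:
  (a¹⁴) · a = e
  e · a⁻¹ = a¹⁴
  (a¹⁴) · a⁻⁵ = a⁹

Answer: a⁹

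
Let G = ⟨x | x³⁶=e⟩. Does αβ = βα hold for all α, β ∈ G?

G has a single generator, so G is cyclic and hence abelian.

Answer: Yes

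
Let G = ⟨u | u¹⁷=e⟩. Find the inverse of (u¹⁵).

The order of (u¹⁵) is 17 (smallest k with (u¹⁵)ᵏ = e), so (u¹⁵)⁻¹ = (u¹⁵)¹⁶ = u².
Check: (u¹⁵) · (u²) → (u¹⁵) · u² = e, giving e as required.

Answer: u²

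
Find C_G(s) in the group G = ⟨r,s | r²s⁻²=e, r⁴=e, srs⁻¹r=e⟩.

⟨s⟩ ⊆ C_G(s) since powers of s commute with s; so |C_G(s)| ≥ |⟨s⟩| = 4.
By orbit–stabilizer, |C_G(s)| = |G| / |conj. class of s| = 8 / 2 = 4.
The 4 elements commuting with s are {e, r², s, s⁻¹}.

Answer: {e, r², s, s⁻¹}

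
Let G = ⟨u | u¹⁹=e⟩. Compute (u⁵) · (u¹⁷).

Compute (u⁵) · (u¹⁷) by multiplying left to right and reducing via the relations at each step:
  (u⁵) · u¹⁷ = u³

Answer: u³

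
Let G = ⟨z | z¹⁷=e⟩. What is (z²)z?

Compute (z²) · z by multiplying left to right and reducing via the relations at each step:
  (z²) · z = z³

Answer: z³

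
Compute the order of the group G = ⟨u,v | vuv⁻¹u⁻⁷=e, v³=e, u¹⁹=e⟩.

Enumerate words in the generators, reducing via the relations: the distinct elements are
  {e, u, v, uv, u², u³, u⁴, u⁵, u⁶, u⁷, u⁸, u⁹, v², uv², u²v, u³v, u¹², u¹³, u¹¹, u¹⁰, u¹⁴, u¹⁵, u¹⁶, u¹⁷, u¹⁸, u⁴v, u⁵v, u⁶v, u⁷v, u⁸v, u⁹v, u²v², u³v², u¹²v, u¹³v, u¹¹v, u¹⁰v, u¹⁴v, u¹⁵v, u¹⁶v, u¹⁷v, u¹⁸v, u⁴v², u⁵v², u⁶v², u⁷v², u⁸v², u⁹v², u¹²v², u¹³v², u¹¹v², u¹⁰v², u¹⁴v², u¹⁵v², u¹⁶v², u¹⁷v², u¹⁸v²}.
No further products give new elements, so |G| = 57.

Answer: 57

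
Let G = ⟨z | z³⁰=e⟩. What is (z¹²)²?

Compute successive powers of (z¹²), reducing at each step:
  (z¹²)²: (z¹²) · z¹² = z²⁴

Answer: z²⁴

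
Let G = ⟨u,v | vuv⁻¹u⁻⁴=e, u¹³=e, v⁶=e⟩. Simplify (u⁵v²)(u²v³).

Compute (u⁵v²) · (u²v³) by multiplying left to right and reducing via the relations at each step:
  (u⁵v²) · u² = u¹¹v²
  (u¹¹v²) · v³ = u¹¹v⁵

Answer: u¹¹v⁵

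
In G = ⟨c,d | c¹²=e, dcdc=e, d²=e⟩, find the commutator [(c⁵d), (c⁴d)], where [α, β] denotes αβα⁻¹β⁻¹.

[(c⁵d), (c⁴d)] = (c⁵d)·(c⁴d)·(c⁵d)⁻¹·(c⁴d)⁻¹.
  (c⁵d) · (c⁴d) = c
  c · (c⁵d) = c⁶d
  (c⁶d) · (c⁴d) = c²

Answer: c²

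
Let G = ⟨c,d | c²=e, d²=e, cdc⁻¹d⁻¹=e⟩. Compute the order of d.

Compute successive powers until reaching e:
  d¹ = d, d² = e.
The smallest positive k with dᵏ = e is 2.

Answer: 2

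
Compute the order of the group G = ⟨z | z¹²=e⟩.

G is generated by a single element, so G is cyclic. The relator gives z¹² = e and no smaller power is forced to be e, so the 12 powers {e, z, z², z³, z⁴, z⁵, z⁶, z⁷, z⁸, z⁹, z¹¹, z¹⁰} are distinct. Hence |G| = 12.

Answer: 12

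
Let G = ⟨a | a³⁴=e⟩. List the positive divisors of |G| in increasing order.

|G| = 34 = 2 · 17. By Lagrange's theorem the order of any subgroup divides 34; the divisors of 34 are 1, 2, 17, 34.

Answer: 1, 2, 17, 34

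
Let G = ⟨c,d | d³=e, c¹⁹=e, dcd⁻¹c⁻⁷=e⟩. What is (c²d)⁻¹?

The order of (c²d) is 3 (smallest k with (c²d)ᵏ = e), so (c²d)⁻¹ = (c²d)² = c¹⁶d².
Check: (c²d) · (c¹⁶d²) → (c²d) · c¹⁶ = d;   d · d² = e, giving e as required.

Answer: c¹⁶d²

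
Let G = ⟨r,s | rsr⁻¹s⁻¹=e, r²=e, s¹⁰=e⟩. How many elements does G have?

Enumerate words in the generators, reducing via the relations: the distinct elements are
  {e, r, s, rs, s², s³, s⁴, s⁵, s⁶, s⁷, s⁸, s⁹, rs², rs³, rs⁴, rs⁵, rs⁶, rs⁷, rs⁸, rs⁹}.
No further products give new elements, so |G| = 20.

Answer: 20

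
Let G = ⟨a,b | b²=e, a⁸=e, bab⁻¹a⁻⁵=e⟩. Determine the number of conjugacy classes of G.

The conjugacy classes (representative and size) are:
  [e] (size 1), [a⁵] (size 2), [a²] (size 1), [a⁷] (size 2), [a⁴] (size 1), [a⁶] (size 1), [b] (size 2), [a⁵b] (size 2), [a²b] (size 2), [a³b] (size 2).
Class equation: 1 + 2 + 1 + 2 + 1 + 1 + 2 + 2 + 2 + 2 = 16 = |G|. So G has 10 conjugacy classes.

Answer: 10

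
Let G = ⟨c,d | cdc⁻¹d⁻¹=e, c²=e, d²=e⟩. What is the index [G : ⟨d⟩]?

First find ord(d) by computing successive powers:
  d¹ = d, d² = e.
So |⟨d⟩| = ord(d) = 2. With |G| = 4, by Lagrange [G : ⟨d⟩] = 4/2 = 2.

Answer: 2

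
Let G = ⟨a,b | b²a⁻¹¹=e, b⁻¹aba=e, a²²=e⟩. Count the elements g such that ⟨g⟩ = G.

⟨g⟩ = G would require ord(g) = |G| = 44, but the maximum element order in G is 22 < 44. So G is not cyclic and no single element generates it: the count is 0.

Answer: 0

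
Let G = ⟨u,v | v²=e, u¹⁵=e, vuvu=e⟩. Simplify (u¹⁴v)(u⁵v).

Compute (u¹⁴v) · (u⁵v) by multiplying left to right and reducing via the relations at each step:
  (u¹⁴v) · u⁵ = u⁹v
  (u⁹v) · v = u⁹

Answer: u⁹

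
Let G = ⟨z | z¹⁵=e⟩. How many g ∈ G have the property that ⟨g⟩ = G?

G is cyclic of order 15. An element generates G iff its order is 15, and a cyclic group of order 15 has exactly φ(15) = 8 such elements.

Answer: 8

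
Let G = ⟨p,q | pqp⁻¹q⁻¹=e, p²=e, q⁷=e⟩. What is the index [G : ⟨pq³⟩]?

First find ord(pq³) by computing successive powers:
  (pq³)¹ = pq³, (pq³)² = q⁶, (pq³)³ = pq², (pq³)⁴ = q⁵, (pq³)⁵ = pq, (pq³)⁶ = q⁴, (pq³)⁷ = p, (pq³)⁸ = q³, (pq³)⁹ = pq⁶, (pq³)¹⁰ = q², (pq³)¹¹ = pq⁵, (pq³)¹² = q, (pq³)¹³ = pq⁴, (pq³)¹⁴ = e.
So |⟨pq³⟩| = ord(pq³) = 14. With |G| = 14, by Lagrange [G : ⟨pq³⟩] = 14/14 = 1.

Answer: 1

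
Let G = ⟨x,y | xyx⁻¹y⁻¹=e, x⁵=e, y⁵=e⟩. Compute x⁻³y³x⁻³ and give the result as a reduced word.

Multiply left to right, reducing at each step:
  (x²) · y³ = x²y³
  (x²y³) · x⁻³ = x⁴y³

Answer: x⁴y³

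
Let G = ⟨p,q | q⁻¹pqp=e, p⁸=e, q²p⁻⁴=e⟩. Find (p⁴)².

Compute successive powers of (p⁴), reducing at each step:
  (p⁴)²: (p⁴) · p⁴ = e

Answer: e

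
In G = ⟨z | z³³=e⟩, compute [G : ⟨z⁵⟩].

First find ord(z⁵) by computing successive powers:
  (z⁵)¹ = z⁵, (z⁵)² = z¹⁰, (z⁵)³ = z¹⁵, (z⁵)⁴ = z²⁰, (z⁵)⁵ = z²⁵, (z⁵)⁶ = z³⁰, (z⁵)⁷ = z², (z⁵)⁸ = z⁷, (z⁵)⁹ = z¹², (z⁵)¹⁰ = z¹⁷, (z⁵)¹¹ = z²², (z⁵)¹² = z²⁷, (z⁵)¹³ = z³², (z⁵)¹⁴ = z⁴, (z⁵)¹⁵ = z⁹, (z⁵)¹⁶ = z¹⁴, (z⁵)¹⁷ = z¹⁹, (z⁵)¹⁸ = z²⁴, (z⁵)¹⁹ = z²⁹, (z⁵)²⁰ = z, (z⁵)²¹ = z⁶, (z⁵)²² = z¹¹, (z⁵)²³ = z¹⁶, (z⁵)²⁴ = z²¹, (z⁵)²⁵ = z²⁶, (z⁵)²⁶ = z³¹, (z⁵)²⁷ = z³, (z⁵)²⁸ = z⁸, (z⁵)²⁹ = z¹³, (z⁵)³⁰ = z¹⁸, (z⁵)³¹ = z²³, (z⁵)³² = z²⁸, (z⁵)³³ = e.
So |⟨z⁵⟩| = ord(z⁵) = 33. With |G| = 33, by Lagrange [G : ⟨z⁵⟩] = 33/33 = 1.

Answer: 1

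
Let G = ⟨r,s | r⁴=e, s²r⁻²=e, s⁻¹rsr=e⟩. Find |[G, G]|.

G' = [G, G] is generated by all commutators. The generator-pair commutators are: [r, s] = r².
The subgroup they normally generate is {e, r²}, of order 2.
Check: |G/G'| = 8/2 = 4 is the order of the abelianisation.

Answer: 2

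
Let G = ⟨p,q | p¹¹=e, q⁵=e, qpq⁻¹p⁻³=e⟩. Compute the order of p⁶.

Compute successive powers until reaching e:
  (p⁶)¹ = p⁶, (p⁶)² = p, (p⁶)³ = p⁷, (p⁶)⁴ = p², (p⁶)⁵ = p⁸, (p⁶)⁶ = p³, (p⁶)⁷ = p⁹, (p⁶)⁸ = p⁴, (p⁶)⁹ = p¹⁰, (p⁶)¹⁰ = p⁵, (p⁶)¹¹ = e.
The smallest positive k with (p⁶)ᵏ = e is 11.

Answer: 11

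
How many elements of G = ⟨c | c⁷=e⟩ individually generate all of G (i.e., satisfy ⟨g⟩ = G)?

G is cyclic of order 7. An element generates G iff its order is 7, and a cyclic group of order 7 has exactly φ(7) = 6 such elements.

Answer: 6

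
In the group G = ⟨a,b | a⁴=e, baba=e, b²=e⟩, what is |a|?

Compute successive powers until reaching e:
  a¹ = a, a² = a², a³ = a³, a⁴ = e.
The smallest positive k with aᵏ = e is 4.

Answer: 4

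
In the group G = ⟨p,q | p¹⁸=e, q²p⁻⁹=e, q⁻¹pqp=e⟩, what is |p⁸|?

Compute successive powers until reaching e:
  (p⁸)¹ = p⁸, (p⁸)² = p¹⁶, (p⁸)³ = p⁶, (p⁸)⁴ = p¹⁴, (p⁸)⁵ = p⁴, (p⁸)⁶ = p¹², (p⁸)⁷ = p², (p⁸)⁸ = p¹⁰, (p⁸)⁹ = e.
The smallest positive k with (p⁸)ᵏ = e is 9.

Answer: 9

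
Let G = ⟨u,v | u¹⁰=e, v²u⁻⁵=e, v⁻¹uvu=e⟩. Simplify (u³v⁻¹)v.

Compute (u³v⁻¹) · v by multiplying left to right and reducing via the relations at each step:
  (u³v⁻¹) · v = u³

Answer: u³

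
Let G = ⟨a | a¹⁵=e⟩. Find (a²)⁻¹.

The order of (a²) is 15 (smallest k with (a²)ᵏ = e), so (a²)⁻¹ = (a²)¹⁴ = a¹³.
Check: (a²) · (a¹³) → (a²) · a¹³ = e, giving e as required.

Answer: a¹³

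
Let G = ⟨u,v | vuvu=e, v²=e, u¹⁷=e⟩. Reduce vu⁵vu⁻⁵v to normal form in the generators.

Multiply left to right, reducing at each step:
  v · u⁵ = u¹²v
  (u¹²v) · v = u¹²
  (u¹²) · u⁻⁵ = u⁷
  (u⁷) · v = u⁷v

Answer: u⁷v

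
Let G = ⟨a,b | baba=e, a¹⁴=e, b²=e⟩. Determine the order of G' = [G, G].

G' = [G, G] is generated by all commutators. The generator-pair commutators are: [a, b] = a².
The subgroup they normally generate is {e, a², a⁴, a⁶, a⁸, a¹⁰, a¹²}, of order 7.
Check: |G/G'| = 28/7 = 4 is the order of the abelianisation.

Answer: 7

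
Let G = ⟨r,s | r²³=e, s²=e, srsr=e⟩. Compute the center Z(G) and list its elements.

An element z ∈ Z(G) iff z commutes with every generator.
For example e is central: e·r = r = r·e; e·s = s = s·e.
Whereas r ∉ Z(G) since r·s = rs ≠ r²²s = s·r.
Checking each of the 46 elements this way gives Z(G) = {e}, of order 1.

Answer: {e}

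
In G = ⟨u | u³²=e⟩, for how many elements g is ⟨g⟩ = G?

G is cyclic of order 32. An element generates G iff its order is 32, and a cyclic group of order 32 has exactly φ(32) = 16 such elements.

Answer: 16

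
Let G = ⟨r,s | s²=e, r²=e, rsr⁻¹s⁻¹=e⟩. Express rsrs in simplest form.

Multiply left to right, reducing at each step:
  r · s = rs
  (rs) · r = s
  s · s = e

Answer: e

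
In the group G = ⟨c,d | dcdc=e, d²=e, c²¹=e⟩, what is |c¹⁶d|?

Compute successive powers until reaching e:
  (c¹⁶d)¹ = c¹⁶d, (c¹⁶d)² = e.
The smallest positive k with (c¹⁶d)ᵏ = e is 2.

Answer: 2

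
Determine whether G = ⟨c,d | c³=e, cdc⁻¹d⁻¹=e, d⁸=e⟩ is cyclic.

|G| = 24. The element cd has order 24 (its powers give 24 distinct elements), so ⟨cd⟩ = G and G is cyclic.

Answer: Yes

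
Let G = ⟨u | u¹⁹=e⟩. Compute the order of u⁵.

Compute successive powers until reaching e:
  (u⁵)¹ = u⁵, (u⁵)² = u¹⁰, (u⁵)³ = u¹⁵, (u⁵)⁴ = u, (u⁵)⁵ = u⁶, (u⁵)⁶ = u¹¹, (u⁵)⁷ = u¹⁶, (u⁵)⁸ = u², (u⁵)⁹ = u⁷, (u⁵)¹⁰ = u¹², (u⁵)¹¹ = u¹⁷, (u⁵)¹² = u³, (u⁵)¹³ = u⁸, (u⁵)¹⁴ = u¹³, (u⁵)¹⁵ = u¹⁸, (u⁵)¹⁶ = u⁴, (u⁵)¹⁷ = u⁹, (u⁵)¹⁸ = u¹⁴, (u⁵)¹⁹ = e.
The smallest positive k with (u⁵)ᵏ = e is 19.

Answer: 19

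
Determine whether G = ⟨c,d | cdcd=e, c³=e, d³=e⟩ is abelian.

c·d = cd but d·c = c²d², so c·d ≠ d·c and G is not abelian.

Answer: No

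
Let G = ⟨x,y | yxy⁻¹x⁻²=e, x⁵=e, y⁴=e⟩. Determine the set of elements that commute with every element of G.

An element z ∈ Z(G) iff z commutes with every generator.
For example e is central: e·x = x = x·e; e·y = y = y·e.
Whereas x ∉ Z(G) since x·y = xy ≠ x²y = y·x.
Checking each of the 20 elements this way gives Z(G) = {e}, of order 1.

Answer: {e}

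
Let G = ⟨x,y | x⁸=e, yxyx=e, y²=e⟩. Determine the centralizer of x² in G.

⟨x²⟩ ⊆ C_G(x²) since powers of x² commute with x²; so |C_G(x²)| ≥ |⟨x²⟩| = 4.
By orbit–stabilizer, |C_G(x²)| = |G| / |conj. class of x²| = 16 / 2 = 8.
The 8 elements commuting with x² are {e, x, x², x³, x⁴, x⁵, x⁶, x⁷}.

Answer: {e, x, x², x³, x⁴, x⁵, x⁶, x⁷}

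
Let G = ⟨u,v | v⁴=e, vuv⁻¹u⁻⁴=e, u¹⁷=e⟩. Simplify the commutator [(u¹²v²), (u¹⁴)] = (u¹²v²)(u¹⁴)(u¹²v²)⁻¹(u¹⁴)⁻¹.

[(u¹²v²), (u¹⁴)] = (u¹²v²)·(u¹⁴)·(u¹²v²)⁻¹·(u¹⁴)⁻¹.
  (u¹²v²) · (u¹⁴) = u¹⁵v²
  (u¹⁵v²) · (u¹²v²) = u³
  (u³) · (u³) = u⁶

Answer: u⁶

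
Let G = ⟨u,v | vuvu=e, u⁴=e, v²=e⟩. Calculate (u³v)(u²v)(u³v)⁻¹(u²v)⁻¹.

[(u³v), (u²v)] = (u³v)·(u²v)·(u³v)⁻¹·(u²v)⁻¹.
  (u³v) · (u²v) = u
  u · (u³v) = v
  v · (u²v) = u²

Answer: u²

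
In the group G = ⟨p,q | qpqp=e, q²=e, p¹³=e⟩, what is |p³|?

Compute successive powers until reaching e:
  (p³)¹ = p³, (p³)² = p⁶, (p³)³ = p⁹, (p³)⁴ = p¹², (p³)⁵ = p², (p³)⁶ = p⁵, (p³)⁷ = p⁸, (p³)⁸ = p¹¹, (p³)⁹ = p, (p³)¹⁰ = p⁴, (p³)¹¹ = p⁷, (p³)¹² = p¹⁰, (p³)¹³ = e.
The smallest positive k with (p³)ᵏ = e is 13.

Answer: 13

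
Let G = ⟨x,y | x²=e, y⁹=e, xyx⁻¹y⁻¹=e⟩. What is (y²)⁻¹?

The order of (y²) is 9 (smallest k with (y²)ᵏ = e), so (y²)⁻¹ = (y²)⁸ = y⁷.
Check: (y²) · (y⁷) → (y²) · y⁷ = e, giving e as required.

Answer: y⁷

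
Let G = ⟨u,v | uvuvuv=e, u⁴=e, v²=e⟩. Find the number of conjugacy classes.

The conjugacy classes (representative and size) are:
  [e] (size 1), [u³] (size 6), [u²vu²v] (size 3), [uvu³] (size 6), [vu³] (size 8).
Class equation: 1 + 6 + 3 + 6 + 8 = 24 = |G|. So G has 5 conjugacy classes.

Answer: 5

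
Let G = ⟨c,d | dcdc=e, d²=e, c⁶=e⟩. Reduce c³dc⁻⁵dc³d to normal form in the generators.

Multiply left to right, reducing at each step:
  (c³) · d = c³d
  (c³d) · c⁻⁵ = c²d
  (c²d) · d = c²
  (c²) · c³ = c⁵
  (c⁵) · d = c⁵d

Answer: c⁵d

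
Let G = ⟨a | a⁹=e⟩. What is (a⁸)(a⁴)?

Compute (a⁸) · (a⁴) by multiplying left to right and reducing via the relations at each step:
  (a⁸) · a⁴ = a³

Answer: a³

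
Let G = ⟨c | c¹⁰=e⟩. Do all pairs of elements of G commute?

G has a single generator, so G is cyclic and hence abelian.

Answer: Yes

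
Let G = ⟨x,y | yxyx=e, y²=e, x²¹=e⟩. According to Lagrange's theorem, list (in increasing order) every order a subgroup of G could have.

|G| = 42 = 2 · 3 · 7. By Lagrange's theorem the order of any subgroup divides 42; the divisors of 42 are 1, 2, 3, 6, 7, 14, 21, 42.

Answer: 1, 2, 3, 6, 7, 14, 21, 42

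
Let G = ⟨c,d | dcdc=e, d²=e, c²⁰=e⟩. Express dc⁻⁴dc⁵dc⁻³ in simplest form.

Multiply left to right, reducing at each step:
  d · c⁻⁴ = c⁴d
  (c⁴d) · d = c⁴
  (c⁴) · c⁵ = c⁹
  (c⁹) · d = c⁹d
  (c⁹d) · c⁻³ = c¹²d

Answer: c¹²d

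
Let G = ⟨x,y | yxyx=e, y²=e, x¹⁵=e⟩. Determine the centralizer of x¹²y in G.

⟨x¹²y⟩ ⊆ C_G(x¹²y) since powers of x¹²y commute with x¹²y; so |C_G(x¹²y)| ≥ |⟨x¹²y⟩| = 2.
By orbit–stabilizer, |C_G(x¹²y)| = |G| / |conj. class of x¹²y| = 30 / 15 = 2.
The 2 elements commuting with x¹²y are {e, x¹²y}.

Answer: {e, x¹²y}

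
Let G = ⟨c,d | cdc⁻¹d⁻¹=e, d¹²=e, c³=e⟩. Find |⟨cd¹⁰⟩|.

|⟨cd¹⁰⟩| equals the order of cd¹⁰. Compute successive powers until reaching e:
  (cd¹⁰)¹ = cd¹⁰, (cd¹⁰)² = c²d⁸, (cd¹⁰)³ = d⁶, (cd¹⁰)⁴ = cd⁴, (cd¹⁰)⁵ = c²d², (cd¹⁰)⁶ = e.
The smallest positive k with (cd¹⁰)ᵏ = e is 6, so |⟨cd¹⁰⟩| = 6.

Answer: 6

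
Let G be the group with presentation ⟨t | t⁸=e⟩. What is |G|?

G is generated by a single element, so G is cyclic. The relator gives t⁸ = e and no smaller power is forced to be e, so the 8 powers {e, t, t², t³, t⁴, t⁵, t⁶, t⁷} are distinct. Hence |G| = 8.

Answer: 8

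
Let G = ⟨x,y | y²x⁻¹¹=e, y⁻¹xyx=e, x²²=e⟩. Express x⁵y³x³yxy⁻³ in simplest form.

Multiply left to right, reducing at each step:
  (x⁵) · y³ = x⁵y⁻¹
  (x⁵y⁻¹) · x³ = x²y⁻¹
  (x²y⁻¹) · y = x²
  (x²) · x = x³
  (x³) · y⁻³ = x³y

Answer: x³y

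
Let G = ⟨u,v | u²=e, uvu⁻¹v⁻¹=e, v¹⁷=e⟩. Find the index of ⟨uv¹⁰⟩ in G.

First find ord(uv¹⁰) by computing successive powers:
  (uv¹⁰)¹ = uv¹⁰, (uv¹⁰)² = v³, (uv¹⁰)³ = uv¹³, (uv¹⁰)⁴ = v⁶, (uv¹⁰)⁵ = uv¹⁶, (uv¹⁰)⁶ = v⁹, (uv¹⁰)⁷ = uv², (uv¹⁰)⁸ = v¹², (uv¹⁰)⁹ = uv⁵, (uv¹⁰)¹⁰ = v¹⁵, (uv¹⁰)¹¹ = uv⁸, (uv¹⁰)¹² = v, (uv¹⁰)¹³ = uv¹¹, (uv¹⁰)¹⁴ = v⁴, (uv¹⁰)¹⁵ = uv¹⁴, (uv¹⁰)¹⁶ = v⁷, (uv¹⁰)¹⁷ = u, (uv¹⁰)¹⁸ = v¹⁰, (uv¹⁰)¹⁹ = uv³, (uv¹⁰)²⁰ = v¹³, (uv¹⁰)²¹ = uv⁶, (uv¹⁰)²² = v¹⁶, (uv¹⁰)²³ = uv⁹, (uv¹⁰)²⁴ = v², (uv¹⁰)²⁵ = uv¹², (uv¹⁰)²⁶ = v⁵, (uv¹⁰)²⁷ = uv¹⁵, (uv¹⁰)²⁸ = v⁸, (uv¹⁰)²⁹ = uv, (uv¹⁰)³⁰ = v¹¹, (uv¹⁰)³¹ = uv⁴, (uv¹⁰)³² = v¹⁴, (uv¹⁰)³³ = uv⁷, (uv¹⁰)³⁴ = e.
So |⟨uv¹⁰⟩| = ord(uv¹⁰) = 34. With |G| = 34, by Lagrange [G : ⟨uv¹⁰⟩] = 34/34 = 1.

Answer: 1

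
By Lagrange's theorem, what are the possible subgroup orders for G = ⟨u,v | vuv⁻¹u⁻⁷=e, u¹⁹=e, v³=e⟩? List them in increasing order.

|G| = 57 = 3 · 19. By Lagrange's theorem the order of any subgroup divides 57; the divisors of 57 are 1, 3, 19, 57.

Answer: 1, 3, 19, 57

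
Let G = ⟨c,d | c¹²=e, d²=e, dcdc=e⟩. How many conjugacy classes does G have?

The conjugacy classes (representative and size) are:
  [e] (size 1), [c¹¹] (size 2), [c²] (size 2), [c⁹] (size 2), [c⁴] (size 2), [c⁵] (size 2), [c⁶] (size 1), [d] (size 6), [cd] (size 6).
Class equation: 1 + 2 + 2 + 2 + 2 + 2 + 1 + 6 + 6 = 24 = |G|. So G has 9 conjugacy classes.

Answer: 9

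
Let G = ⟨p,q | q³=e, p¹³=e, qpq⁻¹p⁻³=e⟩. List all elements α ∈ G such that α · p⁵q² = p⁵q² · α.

⟨p⁵q²⟩ ⊆ C_G(p⁵q²) since powers of p⁵q² commute with p⁵q²; so |C_G(p⁵q²)| ≥ |⟨p⁵q²⟩| = 3.
By orbit–stabilizer, |C_G(p⁵q²)| = |G| / |conj. class of p⁵q²| = 39 / 13 = 3.
The 3 elements commuting with p⁵q² are {e, p⁵q², p¹¹q}.

Answer: {e, p⁵q², p¹¹q}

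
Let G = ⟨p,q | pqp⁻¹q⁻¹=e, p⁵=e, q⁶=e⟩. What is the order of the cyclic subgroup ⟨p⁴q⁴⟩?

|⟨p⁴q⁴⟩| equals the order of p⁴q⁴. Compute successive powers until reaching e:
  (p⁴q⁴)¹ = p⁴q⁴, (p⁴q⁴)² = p³q², (p⁴q⁴)³ = p², (p⁴q⁴)⁴ = pq⁴, (p⁴q⁴)⁵ = q², (p⁴q⁴)⁶ = p⁴, (p⁴q⁴)⁷ = p³q⁴, (p⁴q⁴)⁸ = p²q², (p⁴q⁴)⁹ = p, (p⁴q⁴)¹⁰ = q⁴, (p⁴q⁴)¹¹ = p⁴q², (p⁴q⁴)¹² = p³, (p⁴q⁴)¹³ = p²q⁴, (p⁴q⁴)¹⁴ = pq², (p⁴q⁴)¹⁵ = e.
The smallest positive k with (p⁴q⁴)ᵏ = e is 15, so |⟨p⁴q⁴⟩| = 15.

Answer: 15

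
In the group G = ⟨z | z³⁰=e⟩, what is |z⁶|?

Compute successive powers until reaching e:
  (z⁶)¹ = z⁶, (z⁶)² = z¹², (z⁶)³ = z¹⁸, (z⁶)⁴ = z²⁴, (z⁶)⁵ = e.
The smallest positive k with (z⁶)ᵏ = e is 5.

Answer: 5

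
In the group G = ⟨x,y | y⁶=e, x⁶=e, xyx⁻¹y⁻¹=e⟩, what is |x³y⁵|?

Compute successive powers until reaching e:
  (x³y⁵)¹ = x³y⁵, (x³y⁵)² = y⁴, (x³y⁵)³ = x³y³, (x³y⁵)⁴ = y², (x³y⁵)⁵ = x³y, (x³y⁵)⁶ = e.
The smallest positive k with (x³y⁵)ᵏ = e is 6.

Answer: 6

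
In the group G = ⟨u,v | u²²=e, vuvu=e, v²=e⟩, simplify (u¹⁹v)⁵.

Compute successive powers of (u¹⁹v), reducing at each step:
  (u¹⁹v)²: (u¹⁹v) · u¹⁹ = v;   v · v = e
  (u¹⁹v)³: e · u¹⁹ = u¹⁹;   (u¹⁹) · v = u¹⁹v
  (u¹⁹v)⁴: (u¹⁹v) · u¹⁹ = v;   v · v = e
  (u¹⁹v)⁵: e · u¹⁹ = u¹⁹;   (u¹⁹) · v = u¹⁹v

Answer: u¹⁹v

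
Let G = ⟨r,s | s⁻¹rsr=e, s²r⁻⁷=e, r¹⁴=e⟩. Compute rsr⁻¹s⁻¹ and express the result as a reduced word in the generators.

[r, s] = r·s·r⁻¹·s⁻¹.
  r · s = rs
  (rs) · (r¹³) = r²s
  (r²s) · (s⁻¹) = r²

Answer: r²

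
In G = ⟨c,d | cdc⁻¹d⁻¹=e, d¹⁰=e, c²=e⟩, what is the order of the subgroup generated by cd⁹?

|⟨cd⁹⟩| equals the order of cd⁹. Compute successive powers until reaching e:
  (cd⁹)¹ = cd⁹, (cd⁹)² = d⁸, (cd⁹)³ = cd⁷, (cd⁹)⁴ = d⁶, (cd⁹)⁵ = cd⁵, (cd⁹)⁶ = d⁴, (cd⁹)⁷ = cd³, (cd⁹)⁸ = d², (cd⁹)⁹ = cd, (cd⁹)¹⁰ = e.
The smallest positive k with (cd⁹)ᵏ = e is 10, so |⟨cd⁹⟩| = 10.

Answer: 10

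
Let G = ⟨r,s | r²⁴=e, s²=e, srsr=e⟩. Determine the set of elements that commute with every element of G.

An element z ∈ Z(G) iff z commutes with every generator.
For example r¹² is central: (r¹²)·r = r¹³ = r·(r¹²); (r¹²)·s = r¹²s = s·(r¹²).
Whereas r ∉ Z(G) since r·s = rs ≠ r²³s = s·r.
Checking each of the 48 elements this way gives Z(G) = {e, r¹²}, of order 2.

Answer: {e, r¹²}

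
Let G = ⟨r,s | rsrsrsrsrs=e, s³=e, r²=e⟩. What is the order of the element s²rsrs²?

Compute successive powers until reaching e:
  (s²rsrs²)¹ = s²rsrs², (s²rsrs²)² = srs, (s²rsrs²)³ = s²rs², (s²rsrs²)⁴ = srs²rs, (s²rsrs²)⁵ = e.
The smallest positive k with (s²rsrs²)ᵏ = e is 5.

Answer: 5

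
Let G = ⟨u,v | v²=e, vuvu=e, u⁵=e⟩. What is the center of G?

An element z ∈ Z(G) iff z commutes with every generator.
For example e is central: e·u = u = u·e; e·v = v = v·e.
Whereas u ∉ Z(G) since u·v = uv ≠ u⁴v = v·u.
Checking each of the 10 elements this way gives Z(G) = {e}, of order 1.

Answer: {e}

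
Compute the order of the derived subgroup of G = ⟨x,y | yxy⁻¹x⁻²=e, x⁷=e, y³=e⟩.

G' = [G, G] is generated by all commutators. The generator-pair commutators are: [x, y] = x⁶.
The subgroup they normally generate is {e, x, x², x³, x⁴, x⁵, x⁶}, of order 7.
Check: |G/G'| = 21/7 = 3 is the order of the abelianisation.

Answer: 7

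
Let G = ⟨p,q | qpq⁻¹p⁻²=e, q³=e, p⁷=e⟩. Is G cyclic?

Every cyclic group is abelian. But p·q = pq while q·p = p²q, so p·q ≠ q·p and G is not abelian. Hence G is not cyclic.

Answer: No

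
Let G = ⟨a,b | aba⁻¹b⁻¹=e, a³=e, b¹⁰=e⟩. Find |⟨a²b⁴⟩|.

|⟨a²b⁴⟩| equals the order of a²b⁴. Compute successive powers until reaching e:
  (a²b⁴)¹ = a²b⁴, (a²b⁴)² = ab⁸, (a²b⁴)³ = b², (a²b⁴)⁴ = a²b⁶, (a²b⁴)⁵ = a, (a²b⁴)⁶ = b⁴, (a²b⁴)⁷ = a²b⁸, (a²b⁴)⁸ = ab², (a²b⁴)⁹ = b⁶, (a²b⁴)¹⁰ = a², (a²b⁴)¹¹ = ab⁴, (a²b⁴)¹² = b⁸, (a²b⁴)¹³ = a²b², (a²b⁴)¹⁴ = ab⁶, (a²b⁴)¹⁵ = e.
The smallest positive k with (a²b⁴)ᵏ = e is 15, so |⟨a²b⁴⟩| = 15.

Answer: 15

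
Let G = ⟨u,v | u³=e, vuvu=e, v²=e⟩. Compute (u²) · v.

Compute (u²) · v by multiplying left to right and reducing via the relations at each step:
  (u²) · v = u²v

Answer: u²v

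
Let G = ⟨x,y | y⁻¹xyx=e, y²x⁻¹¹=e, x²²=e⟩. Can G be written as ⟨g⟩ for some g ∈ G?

Every cyclic group is abelian. But x·y = xy while y·x = x¹⁰y⁻¹, so x·y ≠ y·x and G is not abelian. Hence G is not cyclic.

Answer: No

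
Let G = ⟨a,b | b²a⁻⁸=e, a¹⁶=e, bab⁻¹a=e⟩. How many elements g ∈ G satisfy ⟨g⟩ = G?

⟨g⟩ = G would require ord(g) = |G| = 32, but the maximum element order in G is 16 < 32. So G is not cyclic and no single element generates it: the count is 0.

Answer: 0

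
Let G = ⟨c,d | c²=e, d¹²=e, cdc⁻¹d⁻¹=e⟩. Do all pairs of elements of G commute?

Each pair of generators commutes: c·d = cd = d·c. Since the generators pairwise commute, every element of G commutes with every other, so G is abelian.

Answer: Yes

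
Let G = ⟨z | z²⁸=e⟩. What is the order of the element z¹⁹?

Compute successive powers until reaching e:
  (z¹⁹)¹ = z¹⁹, (z¹⁹)² = z¹⁰, (z¹⁹)³ = z, (z¹⁹)⁴ = z²⁰, (z¹⁹)⁵ = z¹¹, (z¹⁹)⁶ = z², (z¹⁹)⁷ = z²¹, (z¹⁹)⁸ = z¹², (z¹⁹)⁹ = z³, (z¹⁹)¹⁰ = z²², (z¹⁹)¹¹ = z¹³, (z¹⁹)¹² = z⁴, (z¹⁹)¹³ = z²³, (z¹⁹)¹⁴ = z¹⁴, (z¹⁹)¹⁵ = z⁵, (z¹⁹)¹⁶ = z²⁴, (z¹⁹)¹⁷ = z¹⁵, (z¹⁹)¹⁸ = z⁶, (z¹⁹)¹⁹ = z²⁵, (z¹⁹)²⁰ = z¹⁶, (z¹⁹)²¹ = z⁷, (z¹⁹)²² = z²⁶, (z¹⁹)²³ = z¹⁷, (z¹⁹)²⁴ = z⁸, (z¹⁹)²⁵ = z²⁷, (z¹⁹)²⁶ = z¹⁸, (z¹⁹)²⁷ = z⁹, (z¹⁹)²⁸ = e.
The smallest positive k with (z¹⁹)ᵏ = e is 28.

Answer: 28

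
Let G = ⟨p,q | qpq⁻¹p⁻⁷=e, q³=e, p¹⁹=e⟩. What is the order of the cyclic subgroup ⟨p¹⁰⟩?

|⟨p¹⁰⟩| equals the order of p¹⁰. Compute successive powers until reaching e:
  (p¹⁰)¹ = p¹⁰, (p¹⁰)² = p, (p¹⁰)³ = p¹¹, (p¹⁰)⁴ = p², (p¹⁰)⁵ = p¹², (p¹⁰)⁶ = p³, (p¹⁰)⁷ = p¹³, (p¹⁰)⁸ = p⁴, (p¹⁰)⁹ = p¹⁴, (p¹⁰)¹⁰ = p⁵, (p¹⁰)¹¹ = p¹⁵, (p¹⁰)¹² = p⁶, (p¹⁰)¹³ = p¹⁶, (p¹⁰)¹⁴ = p⁷, (p¹⁰)¹⁵ = p¹⁷, (p¹⁰)¹⁶ = p⁸, (p¹⁰)¹⁷ = p¹⁸, (p¹⁰)¹⁸ = p⁹, (p¹⁰)¹⁹ = e.
The smallest positive k with (p¹⁰)ᵏ = e is 19, so |⟨p¹⁰⟩| = 19.

Answer: 19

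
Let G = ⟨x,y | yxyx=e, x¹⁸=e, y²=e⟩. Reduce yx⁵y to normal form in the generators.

Multiply left to right, reducing at each step:
  y · x⁵ = x¹³y
  (x¹³y) · y = x¹³

Answer: x¹³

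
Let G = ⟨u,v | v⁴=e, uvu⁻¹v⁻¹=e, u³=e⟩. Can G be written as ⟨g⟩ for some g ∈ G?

|G| = 12. The element uv has order 12 (its powers give 12 distinct elements), so ⟨uv⟩ = G and G is cyclic.

Answer: Yes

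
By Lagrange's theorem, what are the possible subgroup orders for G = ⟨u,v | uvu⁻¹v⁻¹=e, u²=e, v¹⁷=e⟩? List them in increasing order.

|G| = 34 = 2 · 17. By Lagrange's theorem the order of any subgroup divides 34; the divisors of 34 are 1, 2, 17, 34.

Answer: 1, 2, 17, 34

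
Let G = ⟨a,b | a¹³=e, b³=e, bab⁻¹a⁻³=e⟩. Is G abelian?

a·b = ab but b·a = a³b, so a·b ≠ b·a and G is not abelian.

Answer: No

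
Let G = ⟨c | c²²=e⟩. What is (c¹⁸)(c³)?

Compute (c¹⁸) · (c³) by multiplying left to right and reducing via the relations at each step:
  (c¹⁸) · c³ = c²¹

Answer: c²¹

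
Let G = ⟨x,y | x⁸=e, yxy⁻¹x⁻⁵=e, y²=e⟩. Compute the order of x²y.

Compute successive powers until reaching e:
  (x²y)¹ = x²y, (x²y)² = x⁴, (x²y)³ = x⁶y, (x²y)⁴ = e.
The smallest positive k with (x²y)ᵏ = e is 4.

Answer: 4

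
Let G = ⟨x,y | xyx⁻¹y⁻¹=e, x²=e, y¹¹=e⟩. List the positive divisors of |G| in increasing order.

|G| = 22 = 2 · 11. By Lagrange's theorem the order of any subgroup divides 22; the divisors of 22 are 1, 2, 11, 22.

Answer: 1, 2, 11, 22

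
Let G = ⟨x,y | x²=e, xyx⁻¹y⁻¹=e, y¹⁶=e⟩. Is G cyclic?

|G| = 32, but the maximum element order in G is 16 < 32. No single element generates all of G, so G is not cyclic.

Answer: No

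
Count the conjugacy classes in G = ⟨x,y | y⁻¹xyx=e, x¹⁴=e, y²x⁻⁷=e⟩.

The conjugacy classes (representative and size) are:
  [e] (size 1), [x¹³] (size 2), [x¹²] (size 2), [x¹¹] (size 2), [x⁴] (size 2), [x⁵] (size 2), [x⁸] (size 2), [x⁷] (size 1), [x⁵y⁻¹] (size 7), [x⁵y] (size 7).
Class equation: 1 + 2 + 2 + 2 + 2 + 2 + 2 + 1 + 7 + 7 = 28 = |G|. So G has 10 conjugacy classes.

Answer: 10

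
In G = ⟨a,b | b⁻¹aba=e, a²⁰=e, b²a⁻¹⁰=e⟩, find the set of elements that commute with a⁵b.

⟨a⁵b⟩ ⊆ C_G(a⁵b) since powers of a⁵b commute with a⁵b; so |C_G(a⁵b)| ≥ |⟨a⁵b⟩| = 4.
By orbit–stabilizer, |C_G(a⁵b)| = |G| / |conj. class of a⁵b| = 40 / 10 = 4.
The 4 elements commuting with a⁵b are {e, a¹⁰, a⁵b, a⁵b⁻¹}.

Answer: {e, a¹⁰, a⁵b, a⁵b⁻¹}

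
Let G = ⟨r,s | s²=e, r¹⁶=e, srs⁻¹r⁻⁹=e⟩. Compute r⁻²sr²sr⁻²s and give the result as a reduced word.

Multiply left to right, reducing at each step:
  (r¹⁴) · s = r¹⁴s
  (r¹⁴s) · r² = s
  s · s = e
  e · r⁻² = r¹⁴
  (r¹⁴) · s = r¹⁴s

Answer: r¹⁴s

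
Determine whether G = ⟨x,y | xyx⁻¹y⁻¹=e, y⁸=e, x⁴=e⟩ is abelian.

Each pair of generators commutes: x·y = xy = y·x. Since the generators pairwise commute, every element of G commutes with every other, so G is abelian.

Answer: Yes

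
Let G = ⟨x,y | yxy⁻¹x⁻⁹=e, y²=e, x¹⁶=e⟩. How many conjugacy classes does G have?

The conjugacy classes (representative and size) are:
  [e] (size 1), [x⁹] (size 2), [x²] (size 1), [x³] (size 2), [x⁴] (size 1), [x¹³] (size 2), [x⁶] (size 1), [x¹⁵] (size 2), [x⁸] (size 1), [x¹⁰] (size 1), [x¹²] (size 1), [x¹⁴] (size 1), [y] (size 2), [xy] (size 2), [x²y] (size 2), [x¹¹y] (size 2), [x⁴y] (size 2), [x¹³y] (size 2), [x¹⁴y] (size 2), [x¹⁵y] (size 2).
Class equation: 1 + 2 + 1 + 2 + 1 + 2 + 1 + 2 + 1 + 1 + 1 + 1 + 2 + 2 + 2 + 2 + 2 + 2 + 2 + 2 = 32 = |G|. So G has 20 conjugacy classes.

Answer: 20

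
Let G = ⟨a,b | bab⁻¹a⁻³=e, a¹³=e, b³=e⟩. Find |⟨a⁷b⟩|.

|⟨a⁷b⟩| equals the order of a⁷b. Compute successive powers until reaching e:
  (a⁷b)¹ = a⁷b, (a⁷b)² = a²b², (a⁷b)³ = e.
The smallest positive k with (a⁷b)ᵏ = e is 3, so |⟨a⁷b⟩| = 3.

Answer: 3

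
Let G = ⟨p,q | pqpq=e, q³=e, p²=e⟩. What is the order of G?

Enumerate words in the generators, reducing via the relations: the distinct elements are
  {e, p, q, pq, q², pq²}.
No further products give new elements, so |G| = 6.

Answer: 6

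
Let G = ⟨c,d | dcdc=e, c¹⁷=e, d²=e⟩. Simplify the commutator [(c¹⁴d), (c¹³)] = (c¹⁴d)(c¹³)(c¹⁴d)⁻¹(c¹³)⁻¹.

[(c¹⁴d), (c¹³)] = (c¹⁴d)·(c¹³)·(c¹⁴d)⁻¹·(c¹³)⁻¹.
  (c¹⁴d) · (c¹³) = cd
  (cd) · (c¹⁴d) = c⁴
  (c⁴) · (c⁴) = c⁸

Answer: c⁸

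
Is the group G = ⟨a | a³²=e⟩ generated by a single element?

|G| = 32. The element a has order 32 (its powers give 32 distinct elements), so ⟨a⟩ = G and G is cyclic.

Answer: Yes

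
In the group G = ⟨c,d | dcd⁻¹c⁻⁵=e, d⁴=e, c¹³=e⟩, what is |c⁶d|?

Compute successive powers until reaching e:
  (c⁶d)¹ = c⁶d, (c⁶d)² = c¹⁰d², (c⁶d)³ = c⁴d³, (c⁶d)⁴ = e.
The smallest positive k with (c⁶d)ᵏ = e is 4.

Answer: 4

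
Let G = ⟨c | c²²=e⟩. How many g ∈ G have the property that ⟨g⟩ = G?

G is cyclic of order 22. An element generates G iff its order is 22, and a cyclic group of order 22 has exactly φ(22) = 10 such elements.

Answer: 10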